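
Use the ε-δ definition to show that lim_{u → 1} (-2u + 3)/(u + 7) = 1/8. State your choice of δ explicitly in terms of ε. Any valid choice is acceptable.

δ = min(4, (32/17)ε)

Suppose ε > 0. We want δ > 0 with 0 < |u − 1| < δ ⇒ |(-2u + 3)/(u + 7) − (1/8)| < ε.
Combining over a common denominator, (-2u + 3)/(u + 7) − (1/8) = [(-2u + 3)·8 − 1·(u + 7)] / [8·(u + 7)] = -17(u − 1) / (8(u + 7)).
So |(-2u + 3)/(u + 7) − (1/8)| = 17|u − 1| / (8·|u + 7|).
Require δ ≤ 4, so |u + 7| ≥ |8| − |u − 1| > 8 − 4 = 4.
Hence |(-2u + 3)/(u + 7) − (1/8)| < 17|u − 1|/(8·4) = (17/32)|u − 1|, which is < ε once |u − 1| < (32/17)ε.
Take δ = min(4, (32/17)ε). Then 0 < |u − 1| < δ forces both bounds, so |(-2u + 3)/(u + 7) − (1/8)| < ε.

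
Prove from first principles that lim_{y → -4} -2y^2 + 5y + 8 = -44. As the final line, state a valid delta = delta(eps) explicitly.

Fix eps > 0. We want delta > 0 such that 0 < |y + 4| < delta implies |(-2y^2 + 5y + 8) + 44| < eps.
(-2y^2 + 5y + 8) + 44 = -2y^2 + 5y + 52 = (y + 4)(-2y + 13).
So |(-2y^2 + 5y + 8) + 44| = |y + 4|·|-2y + 13|.
Assume first that |y + 4| < 1, so |y| < 5. Then |-2y + 13| ≤ 2·5 + 13 = 23.
Hence |(-2y^2 + 5y + 8) + 44| ≤ 23|y + 4| < eps provided |y + 4| < eps/23.
Take delta = min(1, eps/23). Then 0 < |y + 4| < delta gives both |y + 4| < 1 and |y + 4| < eps/23, so |(-2y^2 + 5y + 8) + 44| < eps.

delta = min(1, eps/23)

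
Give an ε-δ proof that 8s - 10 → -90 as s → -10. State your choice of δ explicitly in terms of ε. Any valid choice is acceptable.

δ = ε/8

Let ε > 0. We need δ > 0 so that 0 < |s + 10| < δ implies |(8s - 10) + 90| < ε.
Since (8s - 10) + 90 = 8(s + 10), we have |(8s - 10) + 90| = 8|s + 10|.
So 8|s + 10| < ε exactly when |s + 10| < ε/8.
Take δ = ε/8. If 0 < |s + 10| < δ then |(8s - 10) + 90| = 8|s + 10| < 8·(ε/8) = ε.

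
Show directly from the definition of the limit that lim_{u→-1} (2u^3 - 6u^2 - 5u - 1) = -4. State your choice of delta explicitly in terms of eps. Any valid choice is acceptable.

Fix eps > 0. We want delta > 0 such that 0 < |u + 1| < delta implies |(2u^3 - 6u^2 - 5u - 1) + 4| < eps.
(2u^3 - 6u^2 - 5u - 1) + 4 = 2u^3 - 6u^2 - 5u + 3 = (u + 1)(2u^2 - 8u + 3).
So |(2u^3 - 6u^2 - 5u - 1) + 4| = |u + 1|·|2u^2 - 8u + 3|.
Assume first that |u + 1| < 2, so |u| < 3. Then |2u^2 - 8u + 3| ≤ 2·3^2 + 8·3 + 3 = 45.
Hence |(2u^3 - 6u^2 - 5u - 1) + 4| ≤ 45|u + 1| < eps provided |u + 1| < eps/45.
Take delta = min(2, eps/45). Then 0 < |u + 1| < delta gives both |u + 1| < 2 and |u + 1| < eps/45, so |(2u^3 - 6u^2 - 5u - 1) + 4| < eps.

delta = min(2, eps/45)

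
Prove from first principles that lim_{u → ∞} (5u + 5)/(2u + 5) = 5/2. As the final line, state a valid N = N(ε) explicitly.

Suppose ε > 0. We seek N > 0 such that u > N implies |(5u + 5)/(2u + 5) − (5/2)| < ε.
(5u + 5)/(2u + 5) − (5/2) = (2(5u + 5) − 5(2u + 5)) / (2(2u + 5)) = -15/(2(2u + 5)).
For u > 0 we have 2u + 5 > 2u, so |(5u + 5)/(2u + 5) − (5/2)| = 15/(2(2u + 5)) < 15/(2·2u) = (15/4)/u.
Thus |(5u + 5)/(2u + 5) − (5/2)| < ε whenever u > (15/4)/ε.
Take N = (15/4)/ε. If u > N then |(5u + 5)/(2u + 5) − (5/2)| < (15/4)/u < ε.

N = (15/4)/ε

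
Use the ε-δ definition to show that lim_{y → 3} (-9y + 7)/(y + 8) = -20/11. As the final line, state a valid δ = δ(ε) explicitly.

δ = min(11/2, (121/158)ε)

Let ε > 0 be given. We want δ > 0 with 0 < |y − 3| < δ ⇒ |(-9y + 7)/(y + 8) + 20/11| < ε.
Combining over a common denominator, (-9y + 7)/(y + 8) + 20/11 = [(-9y + 7)·11 − (-20)·(y + 8)] / [11·(y + 8)] = -79(y − 3) / (11(y + 8)).
So |(-9y + 7)/(y + 8) + 20/11| = 79|y − 3| / (11·|y + 8|).
Restrict δ ≤ 11/2. Then |y − 3| < 11/2 gives |y + 8| = |(y − 3) + 11| ≥ 11 − 11/2 = 11/2.
Hence |(-9y + 7)/(y + 8) + 20/11| < 79|y − 3|/(11·(11/2)) = (158/121)|y − 3|, which is < ε once |y − 3| < (121/158)ε.
Take δ = min(11/2, (121/158)ε). Then 0 < |y − 3| < δ forces both bounds, so |(-9y + 7)/(y + 8) + 20/11| < ε.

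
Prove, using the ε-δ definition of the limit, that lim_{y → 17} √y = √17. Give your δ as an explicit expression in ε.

δ = min(17, √17·ε)

Suppose ε > 0. We want δ > 0 such that 0 < |y − 17| < δ implies |√y − √17| < ε.
Rationalise: √y − √17 = (y − 17)/(√y + √17), so |√y − √17| = |y − 17|/(√y + √17).
Restrict δ ≤ 17 so that |y − 17| < 17 forces y > 0, and then √y + √17 > √17.
Hence |√y − √17| < |y − 17|/√17, which is < ε once |y − 17| < √17·ε.
Take δ = min(17, √17·ε). If 0 < |y − 17| < δ then y > 0 and |√y − √17| < |y − 17|/√17 < ε.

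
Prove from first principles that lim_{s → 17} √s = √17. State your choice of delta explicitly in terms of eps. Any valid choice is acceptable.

Suppose eps > 0. We want delta > 0 such that 0 < |s − 17| < delta implies |√s − √17| < eps.
Rationalise: √s − √17 = (s − 17)/(√s + √17), so |√s − √17| = |s − 17|/(√s + √17).
Restrict delta ≤ 17 so that |s − 17| < 17 forces s > 0, and then √s + √17 > √17.
Hence |√s − √17| < |s − 17|/√17, which is < eps once |s − 17| < √17·eps.
Take delta = min(17, √17·eps). If 0 < |s − 17| < delta then s > 0 and |√s − √17| < |s − 17|/√17 < eps.

delta = min(17, √17·eps)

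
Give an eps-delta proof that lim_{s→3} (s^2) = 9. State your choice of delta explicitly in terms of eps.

delta = min(1, eps/7)

Fix eps > 0. We seek delta > 0 with 0 < |s − 3| < delta ⇒ |s^2 − 9| < eps.
Factor: s^2 − 9 = (s − 3)(s + 3), so |s^2 − 9| = |s − 3|·|s + 3|.
Impose delta ≤ 1 so that |s| < 4; then |s + 3| ≤ 7.
Hence |s^2 − 9| ≤ 7|s − 3|, which is < eps once |s − 3| < eps/7.
Take delta = min(1, eps/7). If 0 < |s − 3| < delta then both bounds hold and |s^2 − 9| ≤ 7|s − 3| < 7·(eps/7) = eps.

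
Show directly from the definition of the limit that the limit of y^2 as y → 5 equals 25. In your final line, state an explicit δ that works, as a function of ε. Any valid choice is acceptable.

δ = min(1, ε/11)

Let ε > 0 be given. We seek δ > 0 with 0 < |y − 5| < δ ⇒ |y^2 − 25| < ε.
Factor: y^2 − 25 = (y − 5)(y + 5), so |y^2 − 25| = |y − 5|·|y + 5|.
Restrict δ ≤ 1. Then |y − 5| < 1 gives |y| < 6, so by the triangle inequality |y + 5| ≤ 6 + 5 = 11.
Hence |y^2 − 25| ≤ 11|y − 5|, which is < ε once |y − 5| < ε/11.
Take δ = min(1, ε/11). If 0 < |y − 5| < δ then both bounds hold and |y^2 − 25| ≤ 11|y − 5| < 11·(ε/11) = ε.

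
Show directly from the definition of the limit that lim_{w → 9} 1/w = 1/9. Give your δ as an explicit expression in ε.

δ = min(9/2, (81/2)ε)

Let ε > 0. We seek δ > 0 such that 0 < |w − 9| < δ implies |1/w − (1/9)| < ε.
|1/w − (1/9)| = |9 − w|/(9·|w|) = |w − 9|/(9|w|).
Require δ ≤ 9/2 so that |w| > 9 − 9/2 = 9/2, hence 9|w| > 81/2.
Then |1/w − (1/9)| < |w − 9|/(81/2), which is < ε when |w − 9| < (81/2)ε.
Take δ = min(9/2, (81/2)ε). Then 0 < |w − 9| < δ gives both |w − 9| < 9/2 and |w − 9| < (81/2)ε, so |1/w − (1/9)| < ε.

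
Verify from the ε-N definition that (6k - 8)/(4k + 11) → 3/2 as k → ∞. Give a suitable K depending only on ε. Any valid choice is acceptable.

K = (49/8)/ε

Let ε > 0 be given. For k ≥ 1, |(6k - 8)/(4k + 11) − (3/2)| = |-98|/(4(4k + 11)) = 98/(4(4k + 11)).
Since 4k + 11 ≥ 4k for k ≥ 1, this is ≤ 98/(4·4k) = (49/8)/k.
So |(6k - 8)/(4k + 11) − (3/2)| < ε whenever k > (49/8)/ε.
Take K = (49/8)/ε. If k > K then |(6k - 8)/(4k + 11) − (3/2)| ≤ (49/8)/k < ε.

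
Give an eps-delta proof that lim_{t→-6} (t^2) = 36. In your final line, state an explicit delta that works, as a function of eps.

Suppose eps > 0. We seek delta > 0 with 0 < |t + 6| < delta ⇒ |t^2 − 36| < eps.
Factor: t^2 − 36 = (t + 6)(t - 6), so |t^2 − 36| = |t + 6|·|t - 6|.
Impose delta ≤ 1 so that |t| < 7; then |t - 6| ≤ 13.
Hence |t^2 − 36| ≤ 13|t + 6|, which is < eps once |t + 6| < eps/13.
Take delta = min(1, eps/13). If 0 < |t + 6| < delta then both bounds hold and |t^2 − 36| ≤ 13|t + 6| < 13·(eps/13) = eps.

delta = min(1, eps/13)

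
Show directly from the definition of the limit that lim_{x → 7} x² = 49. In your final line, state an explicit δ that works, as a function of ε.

δ = min(2, ε/16)

Suppose ε > 0. We seek δ > 0 with 0 < |x − 7| < δ ⇒ |x² − 49| < ε.
Factor: x² − 49 = (x − 7)(x + 7), so |x² − 49| = |x − 7|·|x + 7|.
Impose δ ≤ 2 so that |x| < 9; then |x + 7| ≤ 16.
Hence |x² − 49| ≤ 16|x − 7|, which is < ε once |x − 7| < ε/16.
Take δ = min(2, ε/16). If 0 < |x − 7| < δ then both bounds hold and |x² − 49| ≤ 16|x − 7| < 16·(ε/16) = ε.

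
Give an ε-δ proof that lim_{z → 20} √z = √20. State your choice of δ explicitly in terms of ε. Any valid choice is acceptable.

Let ε > 0. We want δ > 0 such that 0 < |z − 20| < δ implies |√z − √20| < ε.
Rationalise: √z − √20 = (z − 20)/(√z + √20), so |√z − √20| = |z − 20|/(√z + √20).
Restrict δ ≤ 20 so that |z − 20| < 20 forces z > 0, and then √z + √20 > √20.
Hence |√z − √20| < |z − 20|/√20, which is < ε once |z − 20| < √20·ε.
Take δ = min(20, √20·ε). If 0 < |z − 20| < δ then z > 0 and |√z − √20| < |z − 20|/√20 < ε.

δ = min(20, √20·ε)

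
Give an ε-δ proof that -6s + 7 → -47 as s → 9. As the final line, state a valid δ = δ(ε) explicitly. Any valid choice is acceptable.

Let ε > 0. We need δ > 0 so that 0 < |s − 9| < δ implies |(-6s + 7) + 47| < ε.
Since (-6s + 7) + 47 = -6(s − 9), we have |(-6s + 7) + 47| = 6|s − 9|.
Thus it suffices that |s − 9| < ε/6.
Choosing δ = ε/6 gives |(-6s + 7) + 47| = 6|s − 9| < ε whenever |s − 9| < δ.

δ = ε/6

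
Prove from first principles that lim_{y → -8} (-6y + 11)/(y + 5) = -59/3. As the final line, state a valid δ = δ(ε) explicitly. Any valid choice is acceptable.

Let ε > 0. We want δ > 0 with 0 < |y + 8| < δ ⇒ |(-6y + 11)/(y + 5) + 59/3| < ε.
Combining over a common denominator, (-6y + 11)/(y + 5) + 59/3 = [(-6y + 11)·(-3) − 59·(y + 5)] / [(-3)·(y + 5)] = -41(y + 8) / ((-3)(y + 5)).
So |(-6y + 11)/(y + 5) + 59/3| = 41|y + 8| / (3·|y + 5|).
Restrict δ ≤ 3/2. Then |y + 8| < 3/2 gives |y + 5| = |(y + 8) + (-3)| ≥ 3 − 3/2 = 3/2.
Hence |(-6y + 11)/(y + 5) + 59/3| < 41|y + 8|/(3·(3/2)) = (82/9)|y + 8|, which is < ε once |y + 8| < (9/82)ε.
Take δ = min(3/2, (9/82)ε). Then 0 < |y + 8| < δ forces both bounds, so |(-6y + 11)/(y + 5) + 59/3| < ε.

δ = min(3/2, (9/82)ε)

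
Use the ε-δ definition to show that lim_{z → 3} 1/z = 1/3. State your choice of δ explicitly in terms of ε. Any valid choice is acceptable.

Let ε > 0 be given. We seek δ > 0 such that 0 < |z − 3| < δ implies |1/z − (1/3)| < ε.
|1/z − (1/3)| = |3 − z|/(3·|z|) = |z − 3|/(3|z|).
Restrict δ ≤ 3/2. Then |z − 3| < 3/2 gives |z| > 3/2, so 3|z| > 9/2.
Then |1/z − (1/3)| < |z − 3|/(9/2), which is < ε when |z − 3| < (9/2)ε.
Take δ = min(3/2, (9/2)ε). Then 0 < |z − 3| < δ gives both |z − 3| < 3/2 and |z − 3| < (9/2)ε, so |1/z − (1/3)| < ε.

δ = min(3/2, (9/2)ε)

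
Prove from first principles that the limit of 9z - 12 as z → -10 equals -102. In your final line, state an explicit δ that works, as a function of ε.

Let ε > 0 be given. We need δ > 0 so that 0 < |z + 10| < δ implies |(9z - 12) + 102| < ε.
Since (9z - 12) + 102 = 9(z + 10), we have |(9z - 12) + 102| = 9|z + 10|.
Thus it suffices that |z + 10| < ε/9.
Choosing δ = ε/9 gives |(9z - 12) + 102| = 9|z + 10| < ε whenever |z + 10| < δ.

δ = ε/9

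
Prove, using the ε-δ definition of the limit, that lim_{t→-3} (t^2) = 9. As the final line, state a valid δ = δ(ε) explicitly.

δ = min(1, ε/7)

Let ε > 0. We seek δ > 0 with 0 < |t + 3| < δ ⇒ |t^2 − 9| < ε.
Factor: t^2 − 9 = (t + 3)(t - 3), so |t^2 − 9| = |t + 3|·|t - 3|.
Restrict δ ≤ 1. Then |t + 3| < 1 gives |t| < 4, so by the triangle inequality |t - 3| ≤ 4 + 3 = 7.
Hence |t^2 − 9| ≤ 7|t + 3|, which is < ε once |t + 3| < ε/7.
Take δ = min(1, ε/7). If 0 < |t + 3| < δ then both bounds hold and |t^2 − 9| ≤ 7|t + 3| < 7·(ε/7) = ε.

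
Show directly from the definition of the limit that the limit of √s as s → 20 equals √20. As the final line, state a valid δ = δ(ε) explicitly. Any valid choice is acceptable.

δ = min(20, √20·ε)

Fix ε > 0. We want δ > 0 such that 0 < |s − 20| < δ implies |√s − √20| < ε.
Multiplying by the conjugate, |√s − √20| = |s − 20|/(√s + √20).
Restrict δ ≤ 20 so that |s − 20| < 20 forces s > 0, and then √s + √20 > √20.
Hence |√s − √20| < |s − 20|/√20, which is < ε once |s − 20| < √20·ε.
Take δ = min(20, √20·ε). If 0 < |s − 20| < δ then s > 0 and |√s − √20| < |s − 20|/√20 < ε.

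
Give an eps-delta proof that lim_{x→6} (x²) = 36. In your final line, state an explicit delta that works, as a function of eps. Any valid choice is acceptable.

delta = min(1, eps/13)

Let eps > 0 be given. We seek delta > 0 with 0 < |x − 6| < delta ⇒ |x² − 36| < eps.
Factor: x² − 36 = (x − 6)(x + 6), so |x² − 36| = |x − 6|·|x + 6|.
Impose delta ≤ 1 so that |x| < 7; then |x + 6| ≤ 13.
Hence |x² − 36| ≤ 13|x − 6|, which is < eps once |x − 6| < eps/13.
Take delta = min(1, eps/13). If 0 < |x − 6| < delta then both bounds hold and |x² − 36| ≤ 13|x − 6| < 13·(eps/13) = eps.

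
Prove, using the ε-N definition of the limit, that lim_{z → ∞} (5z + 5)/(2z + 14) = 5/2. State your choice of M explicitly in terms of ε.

M = 15/ε

Let ε > 0. We seek M > 0 such that z > M implies |(5z + 5)/(2z + 14) − (5/2)| < ε.
(5z + 5)/(2z + 14) − (5/2) = (2(5z + 5) − 5(2z + 14)) / (2(2z + 14)) = -60/(2(2z + 14)).
For z > 0 we have 2z + 14 > 2z, so |(5z + 5)/(2z + 14) − (5/2)| = 60/(2(2z + 14)) < 60/(2·2z) = 15/z.
Thus |(5z + 5)/(2z + 14) − (5/2)| < ε whenever z > 15/ε.
Take M = 15/ε. If z > M then |(5z + 5)/(2z + 14) − (5/2)| < 15/z < ε.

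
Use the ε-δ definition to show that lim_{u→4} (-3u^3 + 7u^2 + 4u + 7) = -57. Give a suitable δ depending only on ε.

δ = min(1, ε/116)

Suppose ε > 0. We want δ > 0 such that 0 < |u − 4| < δ implies |(-3u^3 + 7u^2 + 4u + 7) + 57| < ε.
(-3u^3 + 7u^2 + 4u + 7) + 57 = -3u^3 + 7u^2 + 4u + 64 = (u − 4)(-3u^2 - 5u - 16).
So |(-3u^3 + 7u^2 + 4u + 7) + 57| = |u − 4|·|-3u^2 - 5u - 16|.
Assume first that |u − 4| < 1, so |u| < 5. Then |-3u^2 - 5u - 16| ≤ 3·5^2 + 5·5 + 16 = 116.
Hence |(-3u^3 + 7u^2 + 4u + 7) + 57| ≤ 116|u − 4| < ε provided |u − 4| < ε/116.
Choosing δ = min(1, ε/116) ensures both conditions, hence |(-3u^3 + 7u^2 + 4u + 7) + 57| < ε.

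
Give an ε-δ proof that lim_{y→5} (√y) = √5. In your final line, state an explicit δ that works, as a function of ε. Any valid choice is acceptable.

Let ε > 0 be given. We want δ > 0 such that 0 < |y − 5| < δ implies |√y − √5| < ε.
Rationalise: √y − √5 = (y − 5)/(√y + √5), so |√y − √5| = |y − 5|/(√y + √5).
Restrict δ ≤ 5 so that |y − 5| < 5 forces y > 0, and then √y + √5 > √5.
Hence |√y − √5| < |y − 5|/√5, which is < ε once |y − 5| < √5·ε.
Take δ = min(5, √5·ε). If 0 < |y − 5| < δ then y > 0 and |√y − √5| < |y − 5|/√5 < ε.

δ = min(5, √5·ε)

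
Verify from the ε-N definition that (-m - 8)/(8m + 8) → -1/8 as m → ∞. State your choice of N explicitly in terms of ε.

N = (7/8)/ε

Suppose ε > 0. For m ≥ 1, |(-m - 8)/(8m + 8) + 1/8| = |-56|/(8(8m + 8)) = 56/(8(8m + 8)).
Since 8m + 8 ≥ 8m for m ≥ 1, this is ≤ 56/(8·8m) = (7/8)/m.
So |(-m - 8)/(8m + 8) + 1/8| < ε whenever m > (7/8)/ε.
Take N = (7/8)/ε. If m > N then |(-m - 8)/(8m + 8) + 1/8| ≤ (7/8)/m < ε.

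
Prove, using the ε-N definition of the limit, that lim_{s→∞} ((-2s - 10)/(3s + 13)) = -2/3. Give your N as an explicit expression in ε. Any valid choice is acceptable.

Fix ε > 0. We seek N > 0 such that s > N implies |(-2s - 10)/(3s + 13) + 2/3| < ε.
(-2s - 10)/(3s + 13) + 2/3 = (3(-2s - 10) − (-2)(3s + 13)) / (3(3s + 13)) = -4/(3(3s + 13)).
For s > 0 we have 3s + 13 > 3s, so |(-2s - 10)/(3s + 13) + 2/3| = 4/(3(3s + 13)) < 4/(3·3s) = (4/9)/s.
Thus |(-2s - 10)/(3s + 13) + 2/3| < ε whenever s > (4/9)/ε.
Take N = (4/9)/ε. If s > N then |(-2s - 10)/(3s + 13) + 2/3| < (4/9)/s < ε.

N = (4/9)/ε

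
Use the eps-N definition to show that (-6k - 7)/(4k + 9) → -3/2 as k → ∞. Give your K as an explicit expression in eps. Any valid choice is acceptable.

K = (13/8)/eps

Fix eps > 0. For k ≥ 1, |(-6k - 7)/(4k + 9) + 3/2| = |26|/(4(4k + 9)) = 26/(4(4k + 9)).
Since 4k + 9 ≥ 4k for k ≥ 1, this is ≤ 26/(4·4k) = (13/8)/k.
So |(-6k - 7)/(4k + 9) + 3/2| < eps whenever k > (13/8)/eps.
Take K = (13/8)/eps. If k > K then |(-6k - 7)/(4k + 9) + 3/2| ≤ (13/8)/k < eps.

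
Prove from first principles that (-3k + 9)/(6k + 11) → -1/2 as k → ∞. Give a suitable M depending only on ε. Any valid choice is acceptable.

M = (29/12)/ε

Let ε > 0. For k ≥ 1, |(-3k + 9)/(6k + 11) + 1/2| = |87|/(6(6k + 11)) = 87/(6(6k + 11)).
Since 6k + 11 ≥ 6k for k ≥ 1, this is ≤ 87/(6·6k) = (29/12)/k.
So |(-3k + 9)/(6k + 11) + 1/2| < ε whenever k > (29/12)/ε.
Take M = (29/12)/ε. If k > M then |(-3k + 9)/(6k + 11) + 1/2| ≤ (29/12)/k < ε.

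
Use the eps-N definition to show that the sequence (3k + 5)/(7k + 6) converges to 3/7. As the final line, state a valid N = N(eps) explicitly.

Fix eps > 0. For k ≥ 1, |(3k + 5)/(7k + 6) − (3/7)| = |17|/(7(7k + 6)) = 17/(7(7k + 6)).
Since 7k + 6 ≥ 7k for k ≥ 1, this is ≤ 17/(7·7k) = (17/49)/k.
So |(3k + 5)/(7k + 6) − (3/7)| < eps whenever k > (17/49)/eps.
Take N = (17/49)/eps. If k > N then |(3k + 5)/(7k + 6) − (3/7)| ≤ (17/49)/k < eps.

N = (17/49)/eps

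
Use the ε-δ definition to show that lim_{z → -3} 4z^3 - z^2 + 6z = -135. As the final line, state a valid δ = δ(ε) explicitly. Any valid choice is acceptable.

Let ε > 0. We want δ > 0 such that 0 < |z + 3| < δ implies |(4z^3 - z^2 + 6z) + 135| < ε.
(4z^3 - z^2 + 6z) + 135 = 4z^3 - z^2 + 6z + 135 = (z + 3)(4z^2 - 13z + 45).
So |(4z^3 - z^2 + 6z) + 135| = |z + 3|·|4z^2 - 13z + 45|.
Require δ ≤ 2. Then |z + 3| < 2 gives |z| < 5, and by the triangle inequality |4z^2 - 13z + 45| ≤ 4·5^2 + 13·5 + 45 = 210.
Hence |(4z^3 - z^2 + 6z) + 135| ≤ 210|z + 3| < ε provided |z + 3| < ε/210.
Take δ = min(2, ε/210). Then 0 < |z + 3| < δ gives both |z + 3| < 2 and |z + 3| < ε/210, so |(4z^3 - z^2 + 6z) + 135| < ε.

δ = min(2, ε/210)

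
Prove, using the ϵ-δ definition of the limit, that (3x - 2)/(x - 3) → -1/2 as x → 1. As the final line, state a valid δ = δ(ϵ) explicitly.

δ = min(1, (2/7)ϵ)

Suppose ϵ > 0. We want δ > 0 with 0 < |x − 1| < δ ⇒ |(3x - 2)/(x - 3) + 1/2| < ϵ.
Combining over a common denominator, (3x - 2)/(x - 3) + 1/2 = [(3x - 2)·(-2) − 1·(x - 3)] / [(-2)·(x - 3)] = -7(x − 1) / ((-2)(x - 3)).
So |(3x - 2)/(x - 3) + 1/2| = 7|x − 1| / (2·|x − 3|).
Require δ ≤ 1, so |x − 3| ≥ |-2| − |x − 1| > 2 − 1 = 1.
Hence |(3x - 2)/(x - 3) + 1/2| < 7|x − 1|/(2·1) = (7/2)|x − 1|, which is < ϵ once |x − 1| < (2/7)ϵ.
Take δ = min(1, (2/7)ϵ). Then 0 < |x − 1| < δ forces both bounds, so |(3x - 2)/(x - 3) + 1/2| < ϵ.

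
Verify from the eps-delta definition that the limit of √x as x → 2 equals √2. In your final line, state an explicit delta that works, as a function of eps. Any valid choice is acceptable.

delta = min(2, √2·eps)

Let eps > 0 be given. We want delta > 0 such that 0 < |x − 2| < delta implies |√x − √2| < eps.
Rationalise: √x − √2 = (x − 2)/(√x + √2), so |√x − √2| = |x − 2|/(√x + √2).
Restrict delta ≤ 2 so that |x − 2| < 2 forces x > 0, and then √x + √2 > √2.
Hence |√x − √2| < |x − 2|/√2, which is < eps once |x − 2| < √2·eps.
Take delta = min(2, √2·eps). If 0 < |x − 2| < delta then x > 0 and |√x − √2| < |x − 2|/√2 < eps.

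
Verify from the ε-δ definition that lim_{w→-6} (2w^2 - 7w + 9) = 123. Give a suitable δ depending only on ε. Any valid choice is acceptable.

Let ε > 0 be given. We want δ > 0 such that 0 < |w + 6| < δ implies |(2w^2 - 7w + 9) − 123| < ε.
(2w^2 - 7w + 9) − 123 = 2w^2 - 7w - 114 = (w + 6)(2w - 19).
So |(2w^2 - 7w + 9) − 123| = |w + 6|·|2w - 19|.
Assume first that |w + 6| < 1, so |w| < 7. Then |2w - 19| ≤ 2·7 + 19 = 33.
Hence |(2w^2 - 7w + 9) − 123| ≤ 33|w + 6| < ε provided |w + 6| < ε/33.
Choosing δ = min(1, ε/33) ensures both conditions, hence |(2w^2 - 7w + 9) − 123| < ε.

δ = min(1, ε/33)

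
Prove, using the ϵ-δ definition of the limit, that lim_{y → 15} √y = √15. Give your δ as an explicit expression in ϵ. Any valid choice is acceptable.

δ = min(15, √15·ϵ)

Suppose ϵ > 0. We want δ > 0 such that 0 < |y − 15| < δ implies |√y − √15| < ϵ.
Multiplying by the conjugate, |√y − √15| = |y − 15|/(√y + √15).
Restrict δ ≤ 15 so that |y − 15| < 15 forces y > 0, and then √y + √15 > √15.
Hence |√y − √15| < |y − 15|/√15, which is < ϵ once |y − 15| < √15·ϵ.
Take δ = min(15, √15·ϵ). If 0 < |y − 15| < δ then y > 0 and |√y − √15| < |y − 15|/√15 < ϵ.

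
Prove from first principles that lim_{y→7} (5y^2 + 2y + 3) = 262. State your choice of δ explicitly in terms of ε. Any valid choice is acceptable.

δ = min(1, ε/77)

Let ε > 0. We want δ > 0 such that 0 < |y − 7| < δ implies |(5y^2 + 2y + 3) − 262| < ε.
(5y^2 + 2y + 3) − 262 = 5y^2 + 2y - 259 = (y − 7)(5y + 37).
So |(5y^2 + 2y + 3) − 262| = |y − 7|·|5y + 37|.
Assume first that |y − 7| < 1, so |y| < 8. Then |5y + 37| ≤ 5·8 + 37 = 77.
Hence |(5y^2 + 2y + 3) − 262| ≤ 77|y − 7| < ε provided |y − 7| < ε/77.
Take δ = min(1, ε/77). Then 0 < |y − 7| < δ gives both |y − 7| < 1 and |y − 7| < ε/77, so |(5y^2 + 2y + 3) − 262| < ε.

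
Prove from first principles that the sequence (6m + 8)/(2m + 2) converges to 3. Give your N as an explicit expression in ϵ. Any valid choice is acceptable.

N = 1/ϵ

Fix ϵ > 0. For m ≥ 1, |(6m + 8)/(2m + 2) − 3| = |4|/(2(2m + 2)) = 4/(2(2m + 2)).
Since 2m + 2 ≥ 2m for m ≥ 1, this is ≤ 4/(2·2m) = 1/m.
So |(6m + 8)/(2m + 2) − 3| < ϵ whenever m > 1/ϵ.
Take N = 1/ϵ. If m > N then |(6m + 8)/(2m + 2) − 3| ≤ 1/m < ϵ.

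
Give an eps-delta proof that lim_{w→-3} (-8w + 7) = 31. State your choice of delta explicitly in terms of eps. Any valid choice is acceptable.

delta = eps/8

Let eps > 0 be given. We need delta > 0 so that 0 < |w + 3| < delta implies |(-8w + 7) − 31| < eps.
Since (-8w + 7) − 31 = -8(w + 3), we have |(-8w + 7) − 31| = 8|w + 3|.
So 8|w + 3| < eps exactly when |w + 3| < eps/8.
Take delta = eps/8. If 0 < |w + 3| < delta then |(-8w + 7) − 31| = 8|w + 3| < 8·(eps/8) = eps.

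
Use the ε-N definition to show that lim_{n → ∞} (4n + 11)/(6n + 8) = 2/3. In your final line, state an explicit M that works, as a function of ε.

Let ε > 0. For n ≥ 1, |(4n + 11)/(6n + 8) − (2/3)| = |34|/(6(6n + 8)) = 34/(6(6n + 8)).
Since 6n + 8 ≥ 6n for n ≥ 1, this is ≤ 34/(6·6n) = (17/18)/n.
So |(4n + 11)/(6n + 8) − (2/3)| < ε whenever n > (17/18)/ε.
Take M = (17/18)/ε. If n > M then |(4n + 11)/(6n + 8) − (2/3)| ≤ (17/18)/n < ε.

M = (17/18)/ε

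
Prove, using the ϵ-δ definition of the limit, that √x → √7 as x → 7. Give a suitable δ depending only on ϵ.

δ = min(7, √7·ϵ)

Let ϵ > 0. We want δ > 0 such that 0 < |x − 7| < δ implies |√x − √7| < ϵ.
Multiplying by the conjugate, |√x − √7| = |x − 7|/(√x + √7).
Restrict δ ≤ 7 so that |x − 7| < 7 forces x > 0, and then √x + √7 > √7.
Hence |√x − √7| < |x − 7|/√7, which is < ϵ once |x − 7| < √7·ϵ.
Take δ = min(7, √7·ϵ). If 0 < |x − 7| < δ then x > 0 and |√x − √7| < |x − 7|/√7 < ϵ.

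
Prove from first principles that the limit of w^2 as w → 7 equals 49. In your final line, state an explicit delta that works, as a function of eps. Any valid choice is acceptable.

Let eps > 0 be given. We seek delta > 0 with 0 < |w − 7| < delta ⇒ |w^2 − 49| < eps.
Factor: w^2 − 49 = (w − 7)(w + 7), so |w^2 − 49| = |w − 7|·|w + 7|.
Restrict delta ≤ 1. Then |w − 7| < 1 gives |w| < 8, so by the triangle inequality |w + 7| ≤ 8 + 7 = 15.
Hence |w^2 − 49| ≤ 15|w − 7|, which is < eps once |w − 7| < eps/15.
Take delta = min(1, eps/15). If 0 < |w − 7| < delta then both bounds hold and |w^2 − 49| ≤ 15|w − 7| < 15·(eps/15) = eps.

delta = min(1, eps/15)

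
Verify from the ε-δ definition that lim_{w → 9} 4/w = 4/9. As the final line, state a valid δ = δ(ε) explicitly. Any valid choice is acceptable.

Let ε > 0 be given. We seek δ > 0 such that 0 < |w − 9| < δ implies |4/w − (4/9)| < ε.
|4/w − (4/9)| = 4·|9 − w|/(9·|w|) = 4|w − 9|/(9|w|).
Require δ ≤ 9/2 so that |w| > 9 − 9/2 = 9/2, hence 9|w| > 81/2.
Then |4/w − (4/9)| < 4|w − 9|/(81/2), which is < ε when |w − 9| < (81/8)ε.
Take δ = min(9/2, (81/8)ε). Then 0 < |w − 9| < δ gives both |w − 9| < 9/2 and |w − 9| < (81/8)ε, so |4/w − (4/9)| < ε.

δ = min(9/2, (81/8)ε)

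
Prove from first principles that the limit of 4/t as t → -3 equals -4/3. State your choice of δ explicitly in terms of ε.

δ = min(3/2, (9/8)ε)

Let ε > 0 be given. We seek δ > 0 such that 0 < |t + 3| < δ implies |4/t + 4/3| < ε.
|4/t + 4/3| = 4·|-3 − t|/(3·|t|) = 4|t + 3|/(3|t|).
Require δ ≤ 3/2 so that |t| > 3 − 3/2 = 3/2, hence 3|t| > 9/2.
Then |4/t + 4/3| < 4|t + 3|/(9/2), which is < ε when |t + 3| < (9/8)ε.
Take δ = min(3/2, (9/8)ε). Then 0 < |t + 3| < δ gives both |t + 3| < 3/2 and |t + 3| < (9/8)ε, so |4/t + 4/3| < ε.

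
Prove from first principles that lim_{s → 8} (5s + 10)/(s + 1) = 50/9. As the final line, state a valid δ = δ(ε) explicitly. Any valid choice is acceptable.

δ = min(9/2, (81/10)ε)

Let ε > 0 be given. We want δ > 0 with 0 < |s − 8| < δ ⇒ |(5s + 10)/(s + 1) − (50/9)| < ε.
Combining over a common denominator, (5s + 10)/(s + 1) − (50/9) = [(5s + 10)·9 − 50·(s + 1)] / [9·(s + 1)] = -5(s − 8) / (9(s + 1)).
So |(5s + 10)/(s + 1) − (50/9)| = 5|s − 8| / (9·|s + 1|).
Require δ ≤ 9/2, so |s + 1| ≥ |9| − |s − 8| > 9 − 9/2 = 9/2.
Hence |(5s + 10)/(s + 1) − (50/9)| < 5|s − 8|/(9·(9/2)) = (10/81)|s − 8|, which is < ε once |s − 8| < (81/10)ε.
Take δ = min(9/2, (81/10)ε). Then 0 < |s − 8| < δ forces both bounds, so |(5s + 10)/(s + 1) − (50/9)| < ε.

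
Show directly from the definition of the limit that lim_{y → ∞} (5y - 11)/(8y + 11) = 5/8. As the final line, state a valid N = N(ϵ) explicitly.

N = (143/64)/ϵ

Fix ϵ > 0. We seek N > 0 such that y > N implies |(5y - 11)/(8y + 11) − (5/8)| < ϵ.
(5y - 11)/(8y + 11) − (5/8) = (8(5y - 11) − 5(8y + 11)) / (8(8y + 11)) = -143/(8(8y + 11)).
For y > 0 we have 8y + 11 > 8y, so |(5y - 11)/(8y + 11) − (5/8)| = 143/(8(8y + 11)) < 143/(8·8y) = (143/64)/y.
Thus |(5y - 11)/(8y + 11) − (5/8)| < ϵ whenever y > (143/64)/ϵ.
Take N = (143/64)/ϵ. If y > N then |(5y - 11)/(8y + 11) − (5/8)| < (143/64)/y < ϵ.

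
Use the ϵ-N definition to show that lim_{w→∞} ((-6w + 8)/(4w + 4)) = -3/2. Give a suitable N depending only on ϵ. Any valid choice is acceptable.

Fix ϵ > 0. We seek N > 0 such that w > N implies |(-6w + 8)/(4w + 4) + 3/2| < ϵ.
(-6w + 8)/(4w + 4) + 3/2 = (4(-6w + 8) − (-6)(4w + 4)) / (4(4w + 4)) = 56/(4(4w + 4)).
For w > 0 we have 4w + 4 > 4w, so |(-6w + 8)/(4w + 4) + 3/2| = 56/(4(4w + 4)) < 56/(4·4w) = (7/2)/w.
Thus |(-6w + 8)/(4w + 4) + 3/2| < ϵ whenever w > (7/2)/ϵ.
Take N = (7/2)/ϵ. If w > N then |(-6w + 8)/(4w + 4) + 3/2| < (7/2)/w < ϵ.

N = (7/2)/ϵ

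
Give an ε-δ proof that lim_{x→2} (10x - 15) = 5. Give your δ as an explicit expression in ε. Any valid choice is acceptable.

δ = ε/10

Fix ε > 0. We need δ > 0 so that 0 < |x − 2| < δ implies |(10x - 15) − 5| < ε.
|(10x - 15) − 5| = |10x - 20| = 10|x − 2|.
Thus it suffices that |x − 2| < ε/10.
Take δ = ε/10. If 0 < |x − 2| < δ then |(10x - 15) − 5| = 10|x − 2| < 10·(ε/10) = ε.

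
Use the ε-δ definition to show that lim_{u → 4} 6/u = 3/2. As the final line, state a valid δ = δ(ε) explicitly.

δ = min(2, (4/3)ε)

Fix ε > 0. We seek δ > 0 such that 0 < |u − 4| < δ implies |6/u − (3/2)| < ε.
|6/u − (3/2)| = 6·|4 − u|/(4·|u|) = 6|u − 4|/(4|u|).
Restrict δ ≤ 2. Then |u − 4| < 2 gives |u| > 2, so 4|u| > 8.
Then |6/u − (3/2)| < 6|u − 4|/8, which is < ε when |u − 4| < (4/3)ε.
Take δ = min(2, (4/3)ε). Then 0 < |u − 4| < δ gives both |u − 4| < 2 and |u − 4| < (4/3)ε, so |6/u − (3/2)| < ε.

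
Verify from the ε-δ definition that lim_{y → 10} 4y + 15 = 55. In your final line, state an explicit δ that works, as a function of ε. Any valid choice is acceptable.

δ = ε/4

Let ε > 0 be given. We need δ > 0 so that 0 < |y − 10| < δ implies |(4y + 15) − 55| < ε.
Since (4y + 15) − 55 = 4(y − 10), we have |(4y + 15) − 55| = 4|y − 10|.
So 4|y − 10| < ε exactly when |y − 10| < ε/4.
Choosing δ = ε/4 gives |(4y + 15) − 55| = 4|y − 10| < ε whenever |y − 10| < δ.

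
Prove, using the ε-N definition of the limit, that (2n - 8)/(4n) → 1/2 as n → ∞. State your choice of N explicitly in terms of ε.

N = 2/ε

Let ε > 0 be given. For n ≥ 1, |(2n - 8)/(4n) − (1/2)| = |-32|/(4(4n)) = 32/(4(4n)).
Since 4n ≥ 4n for n ≥ 1, this is ≤ 32/(4·4n) = 2/n.
So |(2n - 8)/(4n) − (1/2)| < ε whenever n > 2/ε.
Take N = 2/ε. If n > N then |(2n - 8)/(4n) − (1/2)| ≤ 2/n < ε.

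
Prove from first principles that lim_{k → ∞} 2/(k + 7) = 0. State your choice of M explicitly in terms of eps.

M = 2/eps

Fix eps > 0. For k ≥ 1, |2/(k + 7) − 0| = 2/(k + 7) ≤ 2/k.
We need 2/k < eps, i.e. k > 2/eps.
Take M = 2/eps. If k > M then |2/(k + 7)| ≤ 2/k < eps.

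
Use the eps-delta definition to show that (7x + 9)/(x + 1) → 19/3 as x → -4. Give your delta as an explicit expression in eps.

Suppose eps > 0. We want delta > 0 with 0 < |x + 4| < delta ⇒ |(7x + 9)/(x + 1) − (19/3)| < eps.
Combining over a common denominator, (7x + 9)/(x + 1) − (19/3) = [(7x + 9)·(-3) − (-19)·(x + 1)] / [(-3)·(x + 1)] = -2(x + 4) / ((-3)(x + 1)).
So |(7x + 9)/(x + 1) − (19/3)| = 2|x + 4| / (3·|x + 1|).
Require delta ≤ 3/2, so |x + 1| ≥ |-3| − |x + 4| > 3 − 3/2 = 3/2.
Hence |(7x + 9)/(x + 1) − (19/3)| < 2|x + 4|/(3·(3/2)) = (4/9)|x + 4|, which is < eps once |x + 4| < (9/4)eps.
Take delta = min(3/2, (9/4)eps). Then 0 < |x + 4| < delta forces both bounds, so |(7x + 9)/(x + 1) − (19/3)| < eps.

delta = min(3/2, (9/4)eps)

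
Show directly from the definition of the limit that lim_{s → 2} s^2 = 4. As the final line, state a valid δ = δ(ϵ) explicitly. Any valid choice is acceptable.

δ = min(2, ϵ/6)

Let ϵ > 0. We seek δ > 0 with 0 < |s − 2| < δ ⇒ |s^2 − 4| < ϵ.
Factor: s^2 − 4 = (s − 2)(s + 2), so |s^2 − 4| = |s − 2|·|s + 2|.
Impose δ ≤ 2 so that |s| < 4; then |s + 2| ≤ 6.
Hence |s^2 − 4| ≤ 6|s − 2|, which is < ϵ once |s − 2| < ϵ/6.
Take δ = min(2, ϵ/6). If 0 < |s − 2| < δ then both bounds hold and |s^2 − 4| ≤ 6|s − 2| < 6·(ϵ/6) = ϵ.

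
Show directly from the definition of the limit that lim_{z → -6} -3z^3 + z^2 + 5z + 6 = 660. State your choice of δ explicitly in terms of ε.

δ = min(1, ε/389)

Fix ε > 0. We want δ > 0 such that 0 < |z + 6| < δ implies |(-3z^3 + z^2 + 5z + 6) − 660| < ε.
(-3z^3 + z^2 + 5z + 6) − 660 = -3z^3 + z^2 + 5z - 654 = (z + 6)(-3z^2 + 19z - 109).
So |(-3z^3 + z^2 + 5z + 6) − 660| = |z + 6|·|-3z^2 + 19z - 109|.
Require δ ≤ 1. Then |z + 6| < 1 gives |z| < 7, and by the triangle inequality |-3z^2 + 19z - 109| ≤ 3·7^2 + 19·7 + 109 = 389.
Hence |(-3z^3 + z^2 + 5z + 6) − 660| ≤ 389|z + 6| < ε provided |z + 6| < ε/389.
Take δ = min(1, ε/389). Then 0 < |z + 6| < δ gives both |z + 6| < 1 and |z + 6| < ε/389, so |(-3z^3 + z^2 + 5z + 6) − 660| < ε.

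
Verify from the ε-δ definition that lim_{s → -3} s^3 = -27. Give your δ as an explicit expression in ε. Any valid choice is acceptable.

Let ε > 0 be given. We seek δ > 0 with 0 < |s + 3| < δ ⇒ |s^3 + 27| < ε.
Factor: s^3 + 27 = (s + 3)(s^2 - 3s + 9), so |s^3 + 27| = |s + 3|·|s^2 - 3s + 9|.
Restrict δ ≤ 2. Then |s + 3| < 2 gives |s| < 5, so by the triangle inequality |s^2 - 3s + 9| ≤ 5^2 + 3·5 + 9 = 49.
Hence |s^3 + 27| ≤ 49|s + 3|, which is < ε once |s + 3| < ε/49.
Take δ = min(2, ε/49). If 0 < |s + 3| < δ then both bounds hold and |s^3 + 27| ≤ 49|s + 3| < 49·(ε/49) = ε.

δ = min(2, ε/49)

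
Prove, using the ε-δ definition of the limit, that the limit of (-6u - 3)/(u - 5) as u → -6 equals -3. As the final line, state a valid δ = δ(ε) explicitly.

Suppose ε > 0. We want δ > 0 with 0 < |u + 6| < δ ⇒ |(-6u - 3)/(u - 5) + 3| < ε.
Combining over a common denominator, (-6u - 3)/(u - 5) + 3 = [(-6u - 3)·(-11) − 33·(u - 5)] / [(-11)·(u - 5)] = 33(u + 6) / ((-11)(u - 5)).
So |(-6u - 3)/(u - 5) + 3| = 33|u + 6| / (11·|u − 5|).
Restrict δ ≤ 11/2. Then |u + 6| < 11/2 gives |u − 5| = |(u + 6) + (-11)| ≥ 11 − 11/2 = 11/2.
Hence |(-6u - 3)/(u - 5) + 3| < 33|u + 6|/(11·(11/2)) = (6/11)|u + 6|, which is < ε once |u + 6| < (11/6)ε.
Take δ = min(11/2, (11/6)ε). Then 0 < |u + 6| < δ forces both bounds, so |(-6u - 3)/(u - 5) + 3| < ε.

δ = min(11/2, (11/6)ε)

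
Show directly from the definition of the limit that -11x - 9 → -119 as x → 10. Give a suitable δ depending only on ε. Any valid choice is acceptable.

Let ε > 0 be given. We need δ > 0 so that 0 < |x − 10| < δ implies |(-11x - 9) + 119| < ε.
Since (-11x - 9) + 119 = -11(x − 10), we have |(-11x - 9) + 119| = 11|x − 10|.
Thus it suffices that |x − 10| < ε/11.
Choosing δ = ε/11 gives |(-11x - 9) + 119| = 11|x − 10| < ε whenever |x − 10| < δ.

δ = ε/11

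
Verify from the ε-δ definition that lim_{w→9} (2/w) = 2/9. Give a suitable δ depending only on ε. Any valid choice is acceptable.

Suppose ε > 0. We seek δ > 0 such that 0 < |w − 9| < δ implies |2/w − (2/9)| < ε.
|2/w − (2/9)| = 2·|9 − w|/(9·|w|) = 2|w − 9|/(9|w|).
Require δ ≤ 9/2 so that |w| > 9 − 9/2 = 9/2, hence 9|w| > 81/2.
Then |2/w − (2/9)| < 2|w − 9|/(81/2), which is < ε when |w − 9| < (81/4)ε.
Take δ = min(9/2, (81/4)ε). Then 0 < |w − 9| < δ gives both |w − 9| < 9/2 and |w − 9| < (81/4)ε, so |2/w − (2/9)| < ε.

δ = min(9/2, (81/4)ε)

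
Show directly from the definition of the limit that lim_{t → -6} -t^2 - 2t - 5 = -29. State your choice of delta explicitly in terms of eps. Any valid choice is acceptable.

Fix eps > 0. We want delta > 0 such that 0 < |t + 6| < delta implies |(-t^2 - 2t - 5) + 29| < eps.
(-t^2 - 2t - 5) + 29 = -t^2 - 2t + 24 = (t + 6)(-t + 4).
So |(-t^2 - 2t - 5) + 29| = |t + 6|·|-t + 4|.
Require delta ≤ 1. Then |t + 6| < 1 gives |t| < 7, and by the triangle inequality |-t + 4| ≤ 7 + 4 = 11.
Hence |(-t^2 - 2t - 5) + 29| ≤ 11|t + 6| < eps provided |t + 6| < eps/11.
Choosing delta = min(1, eps/11) ensures both conditions, hence |(-t^2 - 2t - 5) + 29| < eps.

delta = min(1, eps/11)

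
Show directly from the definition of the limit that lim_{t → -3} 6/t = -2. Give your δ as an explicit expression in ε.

Let ε > 0 be given. We seek δ > 0 such that 0 < |t + 3| < δ implies |6/t + 2| < ε.
|6/t + 2| = 6·|-3 − t|/(3·|t|) = 6|t + 3|/(3|t|).
Restrict δ ≤ 3/2. Then |t + 3| < 3/2 gives |t| > 3/2, so 3|t| > 9/2.
Then |6/t + 2| < 6|t + 3|/(9/2), which is < ε when |t + 3| < (3/4)ε.
Take δ = min(3/2, (3/4)ε). Then 0 < |t + 3| < δ gives both |t + 3| < 3/2 and |t + 3| < (3/4)ε, so |6/t + 2| < ε.

δ = min(3/2, (3/4)ε)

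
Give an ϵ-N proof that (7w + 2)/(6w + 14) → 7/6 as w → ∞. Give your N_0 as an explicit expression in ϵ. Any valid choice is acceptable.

Fix ϵ > 0. We seek N_0 > 0 such that w > N_0 implies |(7w + 2)/(6w + 14) − (7/6)| < ϵ.
(7w + 2)/(6w + 14) − (7/6) = (6(7w + 2) − 7(6w + 14)) / (6(6w + 14)) = -86/(6(6w + 14)).
For w > 0 we have 6w + 14 > 6w, so |(7w + 2)/(6w + 14) − (7/6)| = 86/(6(6w + 14)) < 86/(6·6w) = (43/18)/w.
Thus |(7w + 2)/(6w + 14) − (7/6)| < ϵ whenever w > (43/18)/ϵ.
Take N_0 = (43/18)/ϵ. If w > N_0 then |(7w + 2)/(6w + 14) − (7/6)| < (43/18)/w < ϵ.

N_0 = (43/18)/ϵ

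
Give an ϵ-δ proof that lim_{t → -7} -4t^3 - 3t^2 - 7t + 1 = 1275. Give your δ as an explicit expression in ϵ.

Let ϵ > 0. We want δ > 0 such that 0 < |t + 7| < δ implies |(-4t^3 - 3t^2 - 7t + 1) − 1275| < ϵ.
(-4t^3 - 3t^2 - 7t + 1) − 1275 = -4t^3 - 3t^2 - 7t - 1274 = (t + 7)(-4t^2 + 25t - 182).
So |(-4t^3 - 3t^2 - 7t + 1) − 1275| = |t + 7|·|-4t^2 + 25t - 182|.
Assume first that |t + 7| < 1, so |t| < 8. Then |-4t^2 + 25t - 182| ≤ 4·8^2 + 25·8 + 182 = 638.
Hence |(-4t^3 - 3t^2 - 7t + 1) − 1275| ≤ 638|t + 7| < ϵ provided |t + 7| < ϵ/638.
Take δ = min(1, ϵ/638). Then 0 < |t + 7| < δ gives both |t + 7| < 1 and |t + 7| < ϵ/638, so |(-4t^3 - 3t^2 - 7t + 1) − 1275| < ϵ.

δ = min(1, ϵ/638)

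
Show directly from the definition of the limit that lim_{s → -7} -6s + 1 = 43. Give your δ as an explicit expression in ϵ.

Let ϵ > 0. We need δ > 0 so that 0 < |s + 7| < δ implies |(-6s + 1) − 43| < ϵ.
|(-6s + 1) − 43| = |-6s - 42| = 6|s + 7|.
So 6|s + 7| < ϵ exactly when |s + 7| < ϵ/6.
Choosing δ = ϵ/6 gives |(-6s + 1) − 43| = 6|s + 7| < ϵ whenever |s + 7| < δ.

δ = ϵ/6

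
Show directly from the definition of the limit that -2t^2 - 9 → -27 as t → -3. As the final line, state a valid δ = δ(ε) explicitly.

Let ε > 0. We want δ > 0 such that 0 < |t + 3| < δ implies |(-2t^2 - 9) + 27| < ε.
(-2t^2 - 9) + 27 = -2t^2 + 18 = (t + 3)(-2t + 6).
So |(-2t^2 - 9) + 27| = |t + 3|·|-2t + 6|.
Require δ ≤ 1. Then |t + 3| < 1 gives |t| < 4, and by the triangle inequality |-2t + 6| ≤ 2·4 + 6 = 14.
Hence |(-2t^2 - 9) + 27| ≤ 14|t + 3| < ε provided |t + 3| < ε/14.
Choosing δ = min(1, ε/14) ensures both conditions, hence |(-2t^2 - 9) + 27| < ε.

δ = min(1, ε/14)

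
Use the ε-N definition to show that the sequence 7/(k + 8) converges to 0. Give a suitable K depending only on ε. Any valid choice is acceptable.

K = 7/ε

Let ε > 0. For k ≥ 1, |7/(k + 8) − 0| = 7/(k + 8) ≤ 7/k.
We need 7/k < ε, i.e. k > 7/ε.
Take K = 7/ε. If k > K then |7/(k + 8)| ≤ 7/k < ε.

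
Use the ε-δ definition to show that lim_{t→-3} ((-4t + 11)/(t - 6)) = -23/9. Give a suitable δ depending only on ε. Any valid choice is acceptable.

δ = min(9/2, (81/26)ε)

Fix ε > 0. We want δ > 0 with 0 < |t + 3| < δ ⇒ |(-4t + 11)/(t - 6) + 23/9| < ε.
Combining over a common denominator, (-4t + 11)/(t - 6) + 23/9 = [(-4t + 11)·(-9) − 23·(t - 6)] / [(-9)·(t - 6)] = 13(t + 3) / ((-9)(t - 6)).
So |(-4t + 11)/(t - 6) + 23/9| = 13|t + 3| / (9·|t − 6|).
Restrict δ ≤ 9/2. Then |t + 3| < 9/2 gives |t − 6| = |(t + 3) + (-9)| ≥ 9 − 9/2 = 9/2.
Hence |(-4t + 11)/(t - 6) + 23/9| < 13|t + 3|/(9·(9/2)) = (26/81)|t + 3|, which is < ε once |t + 3| < (81/26)ε.
Take δ = min(9/2, (81/26)ε). Then 0 < |t + 3| < δ forces both bounds, so |(-4t + 11)/(t - 6) + 23/9| < ε.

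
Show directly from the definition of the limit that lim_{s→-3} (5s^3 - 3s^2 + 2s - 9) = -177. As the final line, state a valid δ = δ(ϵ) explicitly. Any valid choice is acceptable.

δ = min(1, ϵ/208)

Let ϵ > 0 be given. We want δ > 0 such that 0 < |s + 3| < δ implies |(5s^3 - 3s^2 + 2s - 9) + 177| < ϵ.
(5s^3 - 3s^2 + 2s - 9) + 177 = 5s^3 - 3s^2 + 2s + 168 = (s + 3)(5s^2 - 18s + 56).
So |(5s^3 - 3s^2 + 2s - 9) + 177| = |s + 3|·|5s^2 - 18s + 56|.
Assume first that |s + 3| < 1, so |s| < 4. Then |5s^2 - 18s + 56| ≤ 5·4^2 + 18·4 + 56 = 208.
Hence |(5s^3 - 3s^2 + 2s - 9) + 177| ≤ 208|s + 3| < ϵ provided |s + 3| < ϵ/208.
Take δ = min(1, ϵ/208). Then 0 < |s + 3| < δ gives both |s + 3| < 1 and |s + 3| < ϵ/208, so |(5s^3 - 3s^2 + 2s - 9) + 177| < ϵ.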